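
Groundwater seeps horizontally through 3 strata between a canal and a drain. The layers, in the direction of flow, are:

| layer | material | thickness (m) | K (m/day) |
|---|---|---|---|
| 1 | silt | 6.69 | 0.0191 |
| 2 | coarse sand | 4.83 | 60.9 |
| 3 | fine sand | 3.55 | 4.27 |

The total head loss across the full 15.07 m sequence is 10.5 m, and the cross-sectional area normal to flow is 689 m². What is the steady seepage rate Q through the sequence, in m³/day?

Flow is perpendicular to layering, so the layers act in series and the equivalent K is the thickness-weighted harmonic mean.
Total thickness L = 6.69 + 4.83 + 3.55 = 15.07 m.
Σ(b_i/K_i) = 6.69/0.0191 + 4.83/60.9 + 3.55/4.27 = 351.2 d.
K_eq = L / Σ(b_i/K_i) = 15.07 / 351.2 = 0.04291 m/day.
Q = K_eq · A · (Δh/L) = 0.04291 × 689 × (10.5/15.07) = 20.60 m³/day.

20.6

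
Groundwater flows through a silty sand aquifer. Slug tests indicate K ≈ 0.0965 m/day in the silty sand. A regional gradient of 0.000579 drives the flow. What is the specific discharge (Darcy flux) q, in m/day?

5.59e-05

Hydraulic gradient i = 0.000579.
Specific discharge q = K · i = 0.09650 × 0.0005790 = 5.587e-05 m/day.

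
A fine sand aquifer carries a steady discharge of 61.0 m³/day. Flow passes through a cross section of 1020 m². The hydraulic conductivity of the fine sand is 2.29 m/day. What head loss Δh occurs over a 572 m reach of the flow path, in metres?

From Q = K·A·i, i = Q / (K·A) = 61.0 / (2.290 × 1020) = 0.02612.
Head loss Δh = i · L = 0.02612 × 572 = 14.94 m.

14.9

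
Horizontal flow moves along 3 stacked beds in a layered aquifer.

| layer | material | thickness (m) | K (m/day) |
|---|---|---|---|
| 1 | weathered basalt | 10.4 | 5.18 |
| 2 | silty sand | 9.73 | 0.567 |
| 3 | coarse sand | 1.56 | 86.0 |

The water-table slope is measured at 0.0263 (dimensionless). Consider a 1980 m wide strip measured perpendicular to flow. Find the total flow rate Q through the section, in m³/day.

Flow is parallel to layering, so each bed carries its own Darcy discharge and the transmissivities add.
Σ(K_i·b_i) = 5.18×10.4 + 0.567×9.73 + 86.0×1.56 = 193.5 m²/day.
Hydraulic gradient i = 0.0263.
Q = Σ(K_i·b_i) · W · i = 193.5 × 1980 × 0.02630 = 10079 m³/day.

10100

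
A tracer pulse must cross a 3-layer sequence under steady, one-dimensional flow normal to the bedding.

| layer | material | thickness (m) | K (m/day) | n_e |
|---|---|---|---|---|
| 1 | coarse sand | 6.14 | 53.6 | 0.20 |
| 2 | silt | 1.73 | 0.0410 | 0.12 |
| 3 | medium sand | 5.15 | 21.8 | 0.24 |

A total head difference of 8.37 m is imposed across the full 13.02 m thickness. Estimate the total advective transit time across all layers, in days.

With flow normal to the layers, continuity requires the same specific discharge q through every layer.
Σ(b_i/K_i) = 6.14/53.6 + 1.73/0.0410 + 5.15/21.8 = 42.55 d.
q = Δh / Σ(b_i/K_i) = 8.37 / 42.55 = 0.1967 m/day.
In each layer the seepage velocity is v_i = q/n_i, so the layer transit time is t_i = b_i·n_i / q:
  layer 1 (coarse sand): t_1 = 6.14 × 0.20 / 0.1967 = 6.242 d
  layer 2 (silt): t_2 = 1.73 × 0.12 / 0.1967 = 1.055 d
  layer 3 (medium sand): t_3 = 5.15 × 0.24 / 0.1967 = 6.283 d
Total t = Σ t_i = 13.58 days.

13.6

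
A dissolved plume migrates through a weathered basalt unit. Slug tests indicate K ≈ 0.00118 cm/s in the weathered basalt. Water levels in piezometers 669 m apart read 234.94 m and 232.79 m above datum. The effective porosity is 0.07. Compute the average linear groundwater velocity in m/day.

Convert K: 0.00118 cm/s × 864 = 1.020 m/day.
Hydraulic gradient i = (234.94 − 232.79) / 669 = 2.15 / 669 = 0.003214.
Darcy flux q = K · i = 1.020 × 0.003214 = 0.003276 m/day.
Seepage velocity v = q / n_e = 0.003276 / 0.07 = 0.04681 m/day.

0.0468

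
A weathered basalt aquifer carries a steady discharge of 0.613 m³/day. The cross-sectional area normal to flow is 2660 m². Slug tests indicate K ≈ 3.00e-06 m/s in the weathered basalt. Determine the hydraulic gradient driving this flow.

0.000889

Convert K: 3.00e-06 m/s × 86400 = 0.2592 m/day.
From Q = K·A·i, i = Q / (K·A) = 0.613 / (0.2592 × 2660) = 0.0008891.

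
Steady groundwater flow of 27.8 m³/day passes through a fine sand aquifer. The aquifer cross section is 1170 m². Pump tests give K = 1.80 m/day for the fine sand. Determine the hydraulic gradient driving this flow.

0.0132

From Q = K·A·i, i = Q / (K·A) = 27.8 / (1.800 × 1170) = 0.01320.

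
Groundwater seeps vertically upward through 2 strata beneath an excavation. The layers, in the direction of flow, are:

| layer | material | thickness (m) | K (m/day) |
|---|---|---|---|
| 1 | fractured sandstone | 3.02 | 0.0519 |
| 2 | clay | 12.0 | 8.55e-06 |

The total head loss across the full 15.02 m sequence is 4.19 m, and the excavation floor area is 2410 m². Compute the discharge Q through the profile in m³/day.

0.00719

Flow is perpendicular to layering, so the layers act in series and the equivalent K is the thickness-weighted harmonic mean.
Total thickness L = 3.02 + 12.0 = 15.02 m.
Σ(b_i/K_i) = 3.02/0.0519 + 12.0/8.55e-06 = 1.404e+06 d.
K_eq = L / Σ(b_i/K_i) = 15.02 / 1.404e+06 = 1.070e-05 m/day.
Q = K_eq · A · (Δh/L) = 1.070e-05 × 2410 × (4.19/15.02) = 0.007194 m³/day.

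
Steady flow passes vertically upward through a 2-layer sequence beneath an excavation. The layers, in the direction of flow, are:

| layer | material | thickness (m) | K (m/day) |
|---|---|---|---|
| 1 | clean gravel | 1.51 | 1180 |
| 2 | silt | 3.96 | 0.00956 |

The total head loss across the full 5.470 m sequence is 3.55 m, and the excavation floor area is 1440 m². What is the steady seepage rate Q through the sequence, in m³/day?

12.3

Flow is perpendicular to layering, so the layers act in series and the equivalent K is the thickness-weighted harmonic mean.
Total thickness L = 1.51 + 3.96 = 5.470 m.
Σ(b_i/K_i) = 1.51/1180 + 3.96/0.00956 = 414.2 d.
K_eq = L / Σ(b_i/K_i) = 5.470 / 414.2 = 0.01321 m/day.
Q = K_eq · A · (Δh/L) = 0.01321 × 1440 × (3.55/5.470) = 12.34 m³/day.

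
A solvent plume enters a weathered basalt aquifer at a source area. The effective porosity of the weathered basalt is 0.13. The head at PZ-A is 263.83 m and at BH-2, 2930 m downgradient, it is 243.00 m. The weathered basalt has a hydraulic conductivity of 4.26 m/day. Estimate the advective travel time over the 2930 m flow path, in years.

Hydraulic gradient i = (263.83 − 243.00) / 2930 = 20.83 / 2930 = 0.007109.
Darcy flux q = K · i = 4.260 × 0.007109 = 0.03029 m/day.
Seepage velocity v = q / n_e = 0.03029 / 0.13 = 0.2330 m/day.
Travel time t = L / v = 2930 / 0.2330 = 12577 days = 34.43 years.

34.4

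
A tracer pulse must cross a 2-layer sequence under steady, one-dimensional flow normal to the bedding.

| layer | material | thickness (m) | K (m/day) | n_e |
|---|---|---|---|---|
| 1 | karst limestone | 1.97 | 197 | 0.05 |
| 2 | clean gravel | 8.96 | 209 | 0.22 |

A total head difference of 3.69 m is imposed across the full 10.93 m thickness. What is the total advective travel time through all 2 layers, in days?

With flow normal to the layers, continuity requires the same specific discharge q through every layer.
Σ(b_i/K_i) = 1.97/197 + 8.96/209 = 0.05287 d.
q = Δh / Σ(b_i/K_i) = 3.69 / 0.05287 = 69.79 m/day.
In each layer the seepage velocity is v_i = q/n_i, so the layer transit time is t_i = b_i·n_i / q:
  layer 1 (karst limestone): t_1 = 1.97 × 0.05 / 69.79 = 0.001411 d
  layer 2 (clean gravel): t_2 = 8.96 × 0.22 / 69.79 = 0.02824 d
Total t = Σ t_i = 0.02965 days.

0.0297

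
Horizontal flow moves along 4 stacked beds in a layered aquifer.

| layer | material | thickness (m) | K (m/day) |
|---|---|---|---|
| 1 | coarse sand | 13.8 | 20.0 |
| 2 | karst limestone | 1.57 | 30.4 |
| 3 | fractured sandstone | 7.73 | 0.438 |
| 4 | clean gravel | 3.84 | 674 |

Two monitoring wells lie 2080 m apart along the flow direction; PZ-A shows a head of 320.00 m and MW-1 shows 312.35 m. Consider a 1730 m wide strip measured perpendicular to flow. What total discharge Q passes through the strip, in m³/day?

Flow is parallel to layering, so each bed carries its own Darcy discharge and the transmissivities add.
Σ(K_i·b_i) = 20.0×13.8 + 30.4×1.57 + 0.438×7.73 + 674×3.84 = 2915 m²/day.
Hydraulic gradient i = (320.00 − 312.35) / 2080 = 7.65 / 2080 = 0.003678.
Q = Σ(K_i·b_i) · W · i = 2915 × 1730 × 0.003678 = 18549 m³/day.

18500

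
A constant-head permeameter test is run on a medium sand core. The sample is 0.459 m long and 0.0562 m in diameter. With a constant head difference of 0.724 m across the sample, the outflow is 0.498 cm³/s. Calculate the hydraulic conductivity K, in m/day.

Cross-sectional area A = π·(d/2)² = π × (0.0562/2)² = 0.002481 m².
Convert discharge: 0.498 cm³/s = 4.980e-07 m³/s.
Darcy's law rearranged: K = Q·L / (A·Δh) = 4.980e-07 × 0.459 / (0.002481 × 0.724) = 0.0001273 m/s = 11.00 m/day.

11.0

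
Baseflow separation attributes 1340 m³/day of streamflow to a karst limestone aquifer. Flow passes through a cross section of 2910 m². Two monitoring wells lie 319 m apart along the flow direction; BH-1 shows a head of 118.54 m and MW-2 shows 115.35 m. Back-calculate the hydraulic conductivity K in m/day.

Hydraulic gradient i = (118.54 − 115.35) / 319 = 3.19 / 319 = 0.01000.
From Q = K·A·i, K = Q / (A·i) = 1340 / (2910 × 0.01000) = 46.05 m/day.

46.0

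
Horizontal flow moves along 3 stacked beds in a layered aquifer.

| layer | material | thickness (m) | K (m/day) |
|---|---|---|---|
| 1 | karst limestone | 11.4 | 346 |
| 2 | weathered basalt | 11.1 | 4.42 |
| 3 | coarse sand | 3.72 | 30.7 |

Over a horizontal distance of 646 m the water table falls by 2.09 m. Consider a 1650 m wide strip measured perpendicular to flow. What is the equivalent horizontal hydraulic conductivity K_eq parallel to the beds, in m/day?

Flow is parallel to layering, so each bed carries its own Darcy discharge and the transmissivities add.
Σ(K_i·b_i) = 346×11.4 + 4.42×11.1 + 30.7×3.72 = 4108 m²/day.
Total thickness b = 26.22 m, so K_eq = Σ(K_i·b_i)/b = 156.7 m/day.

157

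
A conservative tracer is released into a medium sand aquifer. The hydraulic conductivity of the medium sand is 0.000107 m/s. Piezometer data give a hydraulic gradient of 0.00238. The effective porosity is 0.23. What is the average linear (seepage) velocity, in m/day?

Convert K: 0.000107 m/s × 86400 = 9.245 m/day.
Hydraulic gradient i = 0.00238.
Darcy flux q = K · i = 9.245 × 0.002380 = 0.02200 m/day.
Seepage velocity v = q / n_e = 0.02200 / 0.23 = 0.09566 m/day.

0.0957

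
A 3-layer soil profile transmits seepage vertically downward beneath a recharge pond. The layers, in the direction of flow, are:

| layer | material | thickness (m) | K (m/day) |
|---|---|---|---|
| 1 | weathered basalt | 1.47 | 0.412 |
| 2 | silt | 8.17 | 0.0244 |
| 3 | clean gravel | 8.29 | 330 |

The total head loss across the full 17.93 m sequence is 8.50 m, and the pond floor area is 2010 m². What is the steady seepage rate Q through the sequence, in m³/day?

50.5

Flow is perpendicular to layering, so the layers act in series and the equivalent K is the thickness-weighted harmonic mean.
Total thickness L = 1.47 + 8.17 + 8.29 = 17.93 m.
Σ(b_i/K_i) = 1.47/0.412 + 8.17/0.0244 + 8.29/330 = 338.4 d.
K_eq = L / Σ(b_i/K_i) = 17.93 / 338.4 = 0.05298 m/day.
Q = K_eq · A · (Δh/L) = 0.05298 × 2010 × (8.50/17.93) = 50.48 m³/day.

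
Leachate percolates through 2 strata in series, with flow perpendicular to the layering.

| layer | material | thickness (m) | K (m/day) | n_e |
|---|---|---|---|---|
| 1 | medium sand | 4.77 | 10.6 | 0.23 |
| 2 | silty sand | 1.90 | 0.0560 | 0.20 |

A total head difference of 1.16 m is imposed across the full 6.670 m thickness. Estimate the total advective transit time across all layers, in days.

With flow normal to the layers, continuity requires the same specific discharge q through every layer.
Σ(b_i/K_i) = 4.77/10.6 + 1.90/0.0560 = 34.38 d.
q = Δh / Σ(b_i/K_i) = 1.16 / 34.38 = 0.03374 m/day.
In each layer the seepage velocity is v_i = q/n_i, so the layer transit time is t_i = b_i·n_i / q:
  layer 1 (medium sand): t_1 = 4.77 × 0.23 / 0.03374 = 32.51 d
  layer 2 (silty sand): t_2 = 1.90 × 0.20 / 0.03374 = 11.26 d
Total t = Σ t_i = 43.78 days.

43.8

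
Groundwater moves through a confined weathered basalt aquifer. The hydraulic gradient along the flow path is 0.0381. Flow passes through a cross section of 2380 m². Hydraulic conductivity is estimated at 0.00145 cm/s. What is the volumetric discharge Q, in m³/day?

114

Convert K: 0.00145 cm/s × 864 = 1.253 m/day.
Hydraulic gradient i = 0.0381.
Darcy's law: Q = K · A · i = 1.253 × 2380 × 0.03810 = 113.6 m³/day.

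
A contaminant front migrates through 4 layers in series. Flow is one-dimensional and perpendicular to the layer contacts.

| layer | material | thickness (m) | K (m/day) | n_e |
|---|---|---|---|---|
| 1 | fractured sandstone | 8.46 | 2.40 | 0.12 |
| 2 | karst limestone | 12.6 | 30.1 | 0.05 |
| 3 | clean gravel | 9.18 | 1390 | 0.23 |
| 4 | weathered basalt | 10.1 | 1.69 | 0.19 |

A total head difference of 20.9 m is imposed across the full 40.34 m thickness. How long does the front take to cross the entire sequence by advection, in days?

2.70

With flow normal to the layers, continuity requires the same specific discharge q through every layer.
Σ(b_i/K_i) = 8.46/2.40 + 12.6/30.1 + 9.18/1390 + 10.1/1.69 = 9.927 d.
q = Δh / Σ(b_i/K_i) = 20.9 / 9.927 = 2.105 m/day.
In each layer the seepage velocity is v_i = q/n_i, so the layer transit time is t_i = b_i·n_i / q:
  layer 1 (fractured sandstone): t_1 = 8.46 × 0.12 / 2.105 = 0.4822 d
  layer 2 (karst limestone): t_2 = 12.6 × 0.05 / 2.105 = 0.2992 d
  layer 3 (clean gravel): t_3 = 9.18 × 0.23 / 2.105 = 1.003 d
  layer 4 (weathered basalt): t_4 = 10.1 × 0.19 / 2.105 = 0.9114 d
Total t = Σ t_i = 2.696 days.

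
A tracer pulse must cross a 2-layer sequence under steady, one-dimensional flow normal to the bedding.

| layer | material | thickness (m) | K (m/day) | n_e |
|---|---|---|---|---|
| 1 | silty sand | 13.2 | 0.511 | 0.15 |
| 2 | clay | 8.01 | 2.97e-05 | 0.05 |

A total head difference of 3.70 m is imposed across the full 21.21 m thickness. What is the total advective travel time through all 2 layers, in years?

475

With flow normal to the layers, continuity requires the same specific discharge q through every layer.
Σ(b_i/K_i) = 13.2/0.511 + 8.01/2.97e-05 = 2.697e+05 d.
q = Δh / Σ(b_i/K_i) = 3.70 / 2.697e+05 = 1.372e-05 m/day.
In each layer the seepage velocity is v_i = q/n_i, so the layer transit time is t_i = b_i·n_i / q:
  layer 1 (silty sand): t_1 = 13.2 × 0.15 / 1.372e-05 = 1.443e+05 d
  layer 2 (clay): t_2 = 8.01 × 0.05 / 1.372e-05 = 29196 d
Total t = Σ t_i = 1.735e+05 days = 475.1 years.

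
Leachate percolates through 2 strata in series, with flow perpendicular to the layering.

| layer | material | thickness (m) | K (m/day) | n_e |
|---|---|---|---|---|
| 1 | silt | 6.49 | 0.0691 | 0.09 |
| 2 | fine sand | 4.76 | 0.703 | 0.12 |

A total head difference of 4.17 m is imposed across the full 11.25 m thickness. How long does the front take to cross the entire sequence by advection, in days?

27.9

With flow normal to the layers, continuity requires the same specific discharge q through every layer.
Σ(b_i/K_i) = 6.49/0.0691 + 4.76/0.703 = 100.7 d.
q = Δh / Σ(b_i/K_i) = 4.17 / 100.7 = 0.04141 m/day.
In each layer the seepage velocity is v_i = q/n_i, so the layer transit time is t_i = b_i·n_i / q:
  layer 1 (silt): t_1 = 6.49 × 0.09 / 0.04141 = 14.10 d
  layer 2 (fine sand): t_2 = 4.76 × 0.12 / 0.04141 = 13.79 d
Total t = Σ t_i = 27.90 days.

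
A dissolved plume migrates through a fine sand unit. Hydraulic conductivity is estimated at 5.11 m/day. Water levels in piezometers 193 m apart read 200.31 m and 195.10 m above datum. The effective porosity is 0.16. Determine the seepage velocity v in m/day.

0.862

Hydraulic gradient i = (200.31 − 195.10) / 193 = 5.21 / 193 = 0.02699.
Darcy flux q = K · i = 5.110 × 0.02699 = 0.1379 m/day.
Seepage velocity v = q / n_e = 0.1379 / 0.16 = 0.8621 m/day.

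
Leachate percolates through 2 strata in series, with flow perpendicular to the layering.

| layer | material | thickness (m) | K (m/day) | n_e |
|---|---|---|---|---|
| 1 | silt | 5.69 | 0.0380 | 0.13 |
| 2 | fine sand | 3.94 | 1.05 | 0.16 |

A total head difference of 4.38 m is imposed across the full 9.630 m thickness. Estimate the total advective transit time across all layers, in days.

48.0

With flow normal to the layers, continuity requires the same specific discharge q through every layer.
Σ(b_i/K_i) = 5.69/0.0380 + 3.94/1.05 = 153.5 d.
q = Δh / Σ(b_i/K_i) = 4.38 / 153.5 = 0.02854 m/day.
In each layer the seepage velocity is v_i = q/n_i, so the layer transit time is t_i = b_i·n_i / q:
  layer 1 (silt): t_1 = 5.69 × 0.13 / 0.02854 = 25.92 d
  layer 2 (fine sand): t_2 = 3.94 × 0.16 / 0.02854 = 22.09 d
Total t = Σ t_i = 48.01 days.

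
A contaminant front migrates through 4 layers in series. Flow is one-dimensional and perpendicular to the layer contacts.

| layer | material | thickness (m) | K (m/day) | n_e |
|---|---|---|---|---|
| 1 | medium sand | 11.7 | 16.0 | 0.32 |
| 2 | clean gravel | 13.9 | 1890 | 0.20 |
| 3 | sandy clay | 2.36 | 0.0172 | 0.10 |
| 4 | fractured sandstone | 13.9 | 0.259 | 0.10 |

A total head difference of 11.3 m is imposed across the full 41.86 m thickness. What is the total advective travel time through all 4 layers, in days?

138

With flow normal to the layers, continuity requires the same specific discharge q through every layer.
Σ(b_i/K_i) = 11.7/16.0 + 13.9/1890 + 2.36/0.0172 + 13.9/0.259 = 191.6 d.
q = Δh / Σ(b_i/K_i) = 11.3 / 191.6 = 0.05897 m/day.
In each layer the seepage velocity is v_i = q/n_i, so the layer transit time is t_i = b_i·n_i / q:
  layer 1 (medium sand): t_1 = 11.7 × 0.32 / 0.05897 = 63.49 d
  layer 2 (clean gravel): t_2 = 13.9 × 0.20 / 0.05897 = 47.14 d
  layer 3 (sandy clay): t_3 = 2.36 × 0.10 / 0.05897 = 4.002 d
  layer 4 (fractured sandstone): t_4 = 13.9 × 0.10 / 0.05897 = 23.57 d
Total t = Σ t_i = 138.2 days.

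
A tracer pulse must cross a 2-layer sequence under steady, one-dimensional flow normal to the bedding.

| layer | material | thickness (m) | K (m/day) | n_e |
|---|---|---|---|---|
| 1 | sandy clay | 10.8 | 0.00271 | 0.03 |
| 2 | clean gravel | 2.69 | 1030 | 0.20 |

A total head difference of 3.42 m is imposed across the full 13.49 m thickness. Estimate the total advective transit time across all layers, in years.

With flow normal to the layers, continuity requires the same specific discharge q through every layer.
Σ(b_i/K_i) = 10.8/0.00271 + 2.69/1030 = 3985 d.
q = Δh / Σ(b_i/K_i) = 3.42 / 3985 = 0.0008582 m/day.
In each layer the seepage velocity is v_i = q/n_i, so the layer transit time is t_i = b_i·n_i / q:
  layer 1 (sandy clay): t_1 = 10.8 × 0.03 / 0.0008582 = 377.5 d
  layer 2 (clean gravel): t_2 = 2.69 × 0.20 / 0.0008582 = 626.9 d
Total t = Σ t_i = 1004 days = 2.750 years.

2.75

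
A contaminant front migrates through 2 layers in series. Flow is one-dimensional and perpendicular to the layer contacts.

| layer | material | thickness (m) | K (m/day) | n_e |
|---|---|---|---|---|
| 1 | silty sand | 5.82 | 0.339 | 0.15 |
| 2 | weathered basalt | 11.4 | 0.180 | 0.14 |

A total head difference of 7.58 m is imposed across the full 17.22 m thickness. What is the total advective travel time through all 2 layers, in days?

With flow normal to the layers, continuity requires the same specific discharge q through every layer.
Σ(b_i/K_i) = 5.82/0.339 + 11.4/0.180 = 80.50 d.
q = Δh / Σ(b_i/K_i) = 7.58 / 80.50 = 0.09416 m/day.
In each layer the seepage velocity is v_i = q/n_i, so the layer transit time is t_i = b_i·n_i / q:
  layer 1 (silty sand): t_1 = 5.82 × 0.15 / 0.09416 = 9.271 d
  layer 2 (weathered basalt): t_2 = 11.4 × 0.14 / 0.09416 = 16.95 d
Total t = Σ t_i = 26.22 days.

26.2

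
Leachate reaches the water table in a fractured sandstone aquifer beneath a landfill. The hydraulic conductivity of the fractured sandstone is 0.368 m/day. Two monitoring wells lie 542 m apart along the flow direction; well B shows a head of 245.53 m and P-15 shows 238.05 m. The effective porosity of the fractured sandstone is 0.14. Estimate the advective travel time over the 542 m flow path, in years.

Hydraulic gradient i = (245.53 − 238.05) / 542 = 7.48 / 542 = 0.01380.
Darcy flux q = K · i = 0.3680 × 0.01380 = 0.005079 m/day.
Seepage velocity v = q / n_e = 0.005079 / 0.14 = 0.03628 m/day.
Travel time t = L / v = 542 / 0.03628 = 14941 days = 40.91 years.

40.9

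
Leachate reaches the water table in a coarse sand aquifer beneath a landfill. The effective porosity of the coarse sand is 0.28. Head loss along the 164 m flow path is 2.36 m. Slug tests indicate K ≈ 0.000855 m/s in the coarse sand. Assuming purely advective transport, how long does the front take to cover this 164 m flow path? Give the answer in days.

43.2

Convert K: 0.000855 m/s × 86400 = 73.87 m/day.
Hydraulic gradient i = Δh / L = 2.36 / 164 = 0.01439.
Darcy flux q = K · i = 73.87 × 0.01439 = 1.063 m/day.
Seepage velocity v = q / n_e = 1.063 / 0.28 = 3.797 m/day.
Travel time t = L / v = 164 / 3.797 = 43.20 days.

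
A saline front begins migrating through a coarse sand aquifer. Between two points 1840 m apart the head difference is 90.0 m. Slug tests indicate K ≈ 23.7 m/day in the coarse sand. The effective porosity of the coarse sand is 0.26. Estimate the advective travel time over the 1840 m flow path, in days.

413

Hydraulic gradient i = Δh / L = 90.0 / 1840 = 0.04891.
Darcy flux q = K · i = 23.70 × 0.04891 = 1.159 m/day.
Seepage velocity v = q / n_e = 1.159 / 0.26 = 4.459 m/day.
Travel time t = L / v = 1840 / 4.459 = 412.7 days.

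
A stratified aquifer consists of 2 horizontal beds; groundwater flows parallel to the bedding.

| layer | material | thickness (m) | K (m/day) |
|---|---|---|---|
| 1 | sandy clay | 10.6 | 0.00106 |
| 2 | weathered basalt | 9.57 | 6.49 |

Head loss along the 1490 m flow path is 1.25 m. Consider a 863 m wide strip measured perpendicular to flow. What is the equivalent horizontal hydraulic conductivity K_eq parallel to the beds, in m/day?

Flow is parallel to layering, so each bed carries its own Darcy discharge and the transmissivities add.
Σ(K_i·b_i) = 0.00106×10.6 + 6.49×9.57 = 62.12 m²/day.
Total thickness b = 20.17 m, so K_eq = Σ(K_i·b_i)/b = 3.080 m/day.

3.08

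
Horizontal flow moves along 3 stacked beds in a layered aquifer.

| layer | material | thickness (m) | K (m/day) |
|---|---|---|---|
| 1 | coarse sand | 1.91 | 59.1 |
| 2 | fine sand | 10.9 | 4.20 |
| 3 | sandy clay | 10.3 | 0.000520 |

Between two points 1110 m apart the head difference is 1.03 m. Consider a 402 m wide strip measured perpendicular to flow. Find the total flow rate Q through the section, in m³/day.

59.2

Flow is parallel to layering, so each bed carries its own Darcy discharge and the transmissivities add.
Σ(K_i·b_i) = 59.1×1.91 + 4.20×10.9 + 0.000520×10.3 = 158.7 m²/day.
Hydraulic gradient i = Δh / L = 1.03 / 1110 = 0.0009279.
Q = Σ(K_i·b_i) · W · i = 158.7 × 402 × 0.0009279 = 59.19 m³/day.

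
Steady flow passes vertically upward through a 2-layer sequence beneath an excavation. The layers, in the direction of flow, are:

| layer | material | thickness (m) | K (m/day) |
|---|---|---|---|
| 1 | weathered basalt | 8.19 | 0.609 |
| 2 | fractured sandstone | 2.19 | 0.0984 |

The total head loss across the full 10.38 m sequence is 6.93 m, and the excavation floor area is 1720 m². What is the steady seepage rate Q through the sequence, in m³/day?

334

Flow is perpendicular to layering, so the layers act in series and the equivalent K is the thickness-weighted harmonic mean.
Total thickness L = 8.19 + 2.19 = 10.38 m.
Σ(b_i/K_i) = 8.19/0.609 + 2.19/0.0984 = 35.70 d.
K_eq = L / Σ(b_i/K_i) = 10.38 / 35.70 = 0.2907 m/day.
Q = K_eq · A · (Δh/L) = 0.2907 × 1720 × (6.93/10.38) = 333.8 m³/day.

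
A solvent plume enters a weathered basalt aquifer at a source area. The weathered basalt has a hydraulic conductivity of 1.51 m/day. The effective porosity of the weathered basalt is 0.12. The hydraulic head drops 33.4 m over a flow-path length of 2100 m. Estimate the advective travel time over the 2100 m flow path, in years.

Hydraulic gradient i = Δh / L = 33.4 / 2100 = 0.01590.
Darcy flux q = K · i = 1.510 × 0.01590 = 0.02402 m/day.
Seepage velocity v = q / n_e = 0.02402 / 0.12 = 0.2001 m/day.
Travel time t = L / v = 2100 / 0.2001 = 10493 days = 28.73 years.

28.7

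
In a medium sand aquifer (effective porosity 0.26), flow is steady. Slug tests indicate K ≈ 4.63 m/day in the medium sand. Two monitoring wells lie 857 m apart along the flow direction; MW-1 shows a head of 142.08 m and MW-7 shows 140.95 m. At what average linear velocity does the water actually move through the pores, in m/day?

0.0235

Hydraulic gradient i = (142.08 − 140.95) / 857 = 1.13 / 857 = 0.001319.
Darcy flux q = K · i = 4.630 × 0.001319 = 0.006105 m/day.
Seepage velocity v = q / n_e = 0.006105 / 0.26 = 0.02348 m/day.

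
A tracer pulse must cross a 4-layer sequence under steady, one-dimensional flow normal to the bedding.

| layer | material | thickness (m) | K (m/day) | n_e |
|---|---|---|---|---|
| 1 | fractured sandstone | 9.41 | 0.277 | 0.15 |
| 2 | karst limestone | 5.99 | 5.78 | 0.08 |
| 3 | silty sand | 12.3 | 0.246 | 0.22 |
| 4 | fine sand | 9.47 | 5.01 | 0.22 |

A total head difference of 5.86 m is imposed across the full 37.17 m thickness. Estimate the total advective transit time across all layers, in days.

99.1

With flow normal to the layers, continuity requires the same specific discharge q through every layer.
Σ(b_i/K_i) = 9.41/0.277 + 5.99/5.78 + 12.3/0.246 + 9.47/5.01 = 86.90 d.
q = Δh / Σ(b_i/K_i) = 5.86 / 86.90 = 0.06744 m/day.
In each layer the seepage velocity is v_i = q/n_i, so the layer transit time is t_i = b_i·n_i / q:
  layer 1 (fractured sandstone): t_1 = 9.41 × 0.15 / 0.06744 = 20.93 d
  layer 2 (karst limestone): t_2 = 5.99 × 0.08 / 0.06744 = 7.106 d
  layer 3 (silty sand): t_3 = 12.3 × 0.22 / 0.06744 = 40.13 d
  layer 4 (fine sand): t_4 = 9.47 × 0.22 / 0.06744 = 30.89 d
Total t = Σ t_i = 99.06 days.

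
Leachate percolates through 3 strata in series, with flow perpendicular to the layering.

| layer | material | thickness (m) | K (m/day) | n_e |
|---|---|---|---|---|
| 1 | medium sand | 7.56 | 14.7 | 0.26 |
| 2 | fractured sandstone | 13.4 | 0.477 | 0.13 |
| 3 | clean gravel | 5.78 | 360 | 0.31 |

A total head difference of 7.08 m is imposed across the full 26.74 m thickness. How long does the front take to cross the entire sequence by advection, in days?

With flow normal to the layers, continuity requires the same specific discharge q through every layer.
Σ(b_i/K_i) = 7.56/14.7 + 13.4/0.477 + 5.78/360 = 28.62 d.
q = Δh / Σ(b_i/K_i) = 7.08 / 28.62 = 0.2474 m/day.
In each layer the seepage velocity is v_i = q/n_i, so the layer transit time is t_i = b_i·n_i / q:
  layer 1 (medium sand): t_1 = 7.56 × 0.26 / 0.2474 = 7.946 d
  layer 2 (fractured sandstone): t_2 = 13.4 × 0.13 / 0.2474 = 7.042 d
  layer 3 (clean gravel): t_3 = 5.78 × 0.31 / 0.2474 = 7.244 d
Total t = Σ t_i = 22.23 days.

22.2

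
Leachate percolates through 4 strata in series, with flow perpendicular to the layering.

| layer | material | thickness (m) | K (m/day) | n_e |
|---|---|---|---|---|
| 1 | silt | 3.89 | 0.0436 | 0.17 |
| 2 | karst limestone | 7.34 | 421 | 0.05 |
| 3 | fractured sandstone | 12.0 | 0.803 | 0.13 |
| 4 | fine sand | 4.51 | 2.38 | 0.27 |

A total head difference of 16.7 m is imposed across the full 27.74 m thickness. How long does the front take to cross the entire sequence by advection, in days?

With flow normal to the layers, continuity requires the same specific discharge q through every layer.
Σ(b_i/K_i) = 3.89/0.0436 + 7.34/421 + 12.0/0.803 + 4.51/2.38 = 106.1 d.
q = Δh / Σ(b_i/K_i) = 16.7 / 106.1 = 0.1574 m/day.
In each layer the seepage velocity is v_i = q/n_i, so the layer transit time is t_i = b_i·n_i / q:
  layer 1 (silt): t_1 = 3.89 × 0.17 / 0.1574 = 4.201 d
  layer 2 (karst limestone): t_2 = 7.34 × 0.05 / 0.1574 = 2.331 d
  layer 3 (fractured sandstone): t_3 = 12.0 × 0.13 / 0.1574 = 9.909 d
  layer 4 (fine sand): t_4 = 4.51 × 0.27 / 0.1574 = 7.735 d
Total t = Σ t_i = 24.18 days.

24.2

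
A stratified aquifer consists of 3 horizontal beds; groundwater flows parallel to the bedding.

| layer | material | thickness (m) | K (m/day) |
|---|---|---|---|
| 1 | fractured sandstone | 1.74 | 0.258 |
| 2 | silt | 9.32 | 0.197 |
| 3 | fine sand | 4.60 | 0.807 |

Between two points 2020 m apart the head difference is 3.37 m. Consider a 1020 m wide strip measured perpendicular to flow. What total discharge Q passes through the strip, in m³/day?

10.2

Flow is parallel to layering, so each bed carries its own Darcy discharge and the transmissivities add.
Σ(K_i·b_i) = 0.258×1.74 + 0.197×9.32 + 0.807×4.60 = 5.997 m²/day.
Hydraulic gradient i = Δh / L = 3.37 / 2020 = 0.001668.
Q = Σ(K_i·b_i) · W · i = 5.997 × 1020 × 0.001668 = 10.21 m³/day.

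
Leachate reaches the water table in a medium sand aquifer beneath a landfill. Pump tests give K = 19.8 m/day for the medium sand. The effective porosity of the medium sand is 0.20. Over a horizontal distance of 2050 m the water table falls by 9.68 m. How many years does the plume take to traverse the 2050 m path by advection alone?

Hydraulic gradient i = Δh / L = 9.68 / 2050 = 0.004722.
Darcy flux q = K · i = 19.80 × 0.004722 = 0.09349 m/day.
Seepage velocity v = q / n_e = 0.09349 / 0.20 = 0.4675 m/day.
Travel time t = L / v = 2050 / 0.4675 = 4385 days = 12.01 years.

12.0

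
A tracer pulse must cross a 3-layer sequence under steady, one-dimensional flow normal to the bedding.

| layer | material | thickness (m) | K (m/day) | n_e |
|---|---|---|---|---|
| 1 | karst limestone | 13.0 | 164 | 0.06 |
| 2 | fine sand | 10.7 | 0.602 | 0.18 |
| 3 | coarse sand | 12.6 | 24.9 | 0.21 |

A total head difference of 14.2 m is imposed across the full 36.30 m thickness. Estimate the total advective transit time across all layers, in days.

With flow normal to the layers, continuity requires the same specific discharge q through every layer.
Σ(b_i/K_i) = 13.0/164 + 10.7/0.602 + 12.6/24.9 = 18.36 d.
q = Δh / Σ(b_i/K_i) = 14.2 / 18.36 = 0.7734 m/day.
In each layer the seepage velocity is v_i = q/n_i, so the layer transit time is t_i = b_i·n_i / q:
  layer 1 (karst limestone): t_1 = 13.0 × 0.06 / 0.7734 = 1.008 d
  layer 2 (fine sand): t_2 = 10.7 × 0.18 / 0.7734 = 2.490 d
  layer 3 (coarse sand): t_3 = 12.6 × 0.21 / 0.7734 = 3.421 d
Total t = Σ t_i = 6.920 days.

6.92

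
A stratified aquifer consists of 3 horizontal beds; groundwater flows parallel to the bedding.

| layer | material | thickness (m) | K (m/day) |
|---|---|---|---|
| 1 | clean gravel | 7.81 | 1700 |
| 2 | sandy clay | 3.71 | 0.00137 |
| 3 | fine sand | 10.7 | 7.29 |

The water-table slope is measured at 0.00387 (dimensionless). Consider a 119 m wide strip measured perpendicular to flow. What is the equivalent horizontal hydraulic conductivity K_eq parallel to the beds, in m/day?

601

Flow is parallel to layering, so each bed carries its own Darcy discharge and the transmissivities add.
Σ(K_i·b_i) = 1700×7.81 + 0.00137×3.71 + 7.29×10.7 = 13355 m²/day.
Total thickness b = 22.22 m, so K_eq = Σ(K_i·b_i)/b = 601.0 m/day.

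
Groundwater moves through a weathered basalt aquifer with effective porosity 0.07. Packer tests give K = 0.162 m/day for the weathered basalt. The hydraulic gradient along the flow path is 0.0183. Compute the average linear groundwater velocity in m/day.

Hydraulic gradient i = 0.0183.
Darcy flux q = K · i = 0.1620 × 0.01830 = 0.002965 m/day.
Seepage velocity v = q / n_e = 0.002965 / 0.07 = 0.04235 m/day.

0.0424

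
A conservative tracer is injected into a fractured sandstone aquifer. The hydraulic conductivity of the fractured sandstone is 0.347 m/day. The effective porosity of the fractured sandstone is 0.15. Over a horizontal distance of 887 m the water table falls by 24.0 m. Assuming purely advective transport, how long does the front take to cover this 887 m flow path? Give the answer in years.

Hydraulic gradient i = Δh / L = 24.0 / 887 = 0.02706.
Darcy flux q = K · i = 0.3470 × 0.02706 = 0.009389 m/day.
Seepage velocity v = q / n_e = 0.009389 / 0.15 = 0.06259 m/day.
Travel time t = L / v = 887 / 0.06259 = 14171 days = 38.80 years.

38.8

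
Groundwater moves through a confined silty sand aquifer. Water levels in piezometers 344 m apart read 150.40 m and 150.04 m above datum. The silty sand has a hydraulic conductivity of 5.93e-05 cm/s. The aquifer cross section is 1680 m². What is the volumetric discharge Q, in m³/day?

0.0901

Convert K: 5.93e-05 cm/s × 864 = 0.05124 m/day.
Hydraulic gradient i = (150.40 − 150.04) / 344 = 0.36 / 344 = 0.001047.
Darcy's law: Q = K · A · i = 0.05124 × 1680 × 0.001047 = 0.09008 m³/day.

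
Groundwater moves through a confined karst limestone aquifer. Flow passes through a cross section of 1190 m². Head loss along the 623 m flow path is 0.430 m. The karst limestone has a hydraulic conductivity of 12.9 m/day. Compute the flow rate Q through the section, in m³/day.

Hydraulic gradient i = Δh / L = 0.430 / 623 = 0.0006902.
Darcy's law: Q = K · A · i = 12.90 × 1190 × 0.0006902 = 10.60 m³/day.

10.6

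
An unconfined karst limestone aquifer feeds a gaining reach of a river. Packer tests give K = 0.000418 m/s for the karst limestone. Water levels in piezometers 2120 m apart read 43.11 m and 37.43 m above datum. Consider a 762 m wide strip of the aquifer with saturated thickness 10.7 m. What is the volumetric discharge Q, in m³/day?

Convert K: 0.000418 m/s × 86400 = 36.12 m/day.
Cross-sectional area A = 762 × 10.7 = 8153 m².
Hydraulic gradient i = (43.11 − 37.43) / 2120 = 5.68 / 2120 = 0.002679.
Darcy's law: Q = K · A · i = 36.12 × 8153 × 0.002679 = 788.9 m³/day.

789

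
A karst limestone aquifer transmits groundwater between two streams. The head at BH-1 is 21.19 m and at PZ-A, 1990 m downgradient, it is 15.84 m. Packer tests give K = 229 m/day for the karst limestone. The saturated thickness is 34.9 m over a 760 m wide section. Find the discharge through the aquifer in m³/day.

16300

Cross-sectional area A = 760 × 34.9 = 26524 m².
Hydraulic gradient i = (21.19 − 15.84) / 1990 = 5.35 / 1990 = 0.002688.
Darcy's law: Q = K · A · i = 229.0 × 26524 × 0.002688 = 16330 m³/day.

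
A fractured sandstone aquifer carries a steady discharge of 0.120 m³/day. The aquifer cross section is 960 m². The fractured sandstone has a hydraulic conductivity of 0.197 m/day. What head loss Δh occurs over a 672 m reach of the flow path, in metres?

0.426

From Q = K·A·i, i = Q / (K·A) = 0.120 / (0.1970 × 960.0) = 0.0006345.
Head loss Δh = i · L = 0.0006345 × 672 = 0.4264 m.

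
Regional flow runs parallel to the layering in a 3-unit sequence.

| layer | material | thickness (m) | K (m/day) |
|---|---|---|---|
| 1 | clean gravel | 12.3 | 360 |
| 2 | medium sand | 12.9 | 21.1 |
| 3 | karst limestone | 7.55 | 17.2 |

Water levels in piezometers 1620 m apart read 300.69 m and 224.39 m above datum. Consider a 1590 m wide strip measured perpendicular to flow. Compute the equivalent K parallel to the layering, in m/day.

Flow is parallel to layering, so each bed carries its own Darcy discharge and the transmissivities add.
Σ(K_i·b_i) = 360×12.3 + 21.1×12.9 + 17.2×7.55 = 4830 m²/day.
Total thickness b = 32.75 m, so K_eq = Σ(K_i·b_i)/b = 147.5 m/day.

147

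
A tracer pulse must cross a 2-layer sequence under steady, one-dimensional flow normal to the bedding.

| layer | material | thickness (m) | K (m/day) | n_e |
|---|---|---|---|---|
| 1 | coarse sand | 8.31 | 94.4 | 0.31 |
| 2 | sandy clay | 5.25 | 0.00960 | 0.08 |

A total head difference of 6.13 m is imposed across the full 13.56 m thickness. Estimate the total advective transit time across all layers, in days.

267

With flow normal to the layers, continuity requires the same specific discharge q through every layer.
Σ(b_i/K_i) = 8.31/94.4 + 5.25/0.00960 = 547.0 d.
q = Δh / Σ(b_i/K_i) = 6.13 / 547.0 = 0.01121 m/day.
In each layer the seepage velocity is v_i = q/n_i, so the layer transit time is t_i = b_i·n_i / q:
  layer 1 (coarse sand): t_1 = 8.31 × 0.31 / 0.01121 = 229.9 d
  layer 2 (sandy clay): t_2 = 5.25 × 0.08 / 0.01121 = 37.48 d
Total t = Σ t_i = 267.3 days.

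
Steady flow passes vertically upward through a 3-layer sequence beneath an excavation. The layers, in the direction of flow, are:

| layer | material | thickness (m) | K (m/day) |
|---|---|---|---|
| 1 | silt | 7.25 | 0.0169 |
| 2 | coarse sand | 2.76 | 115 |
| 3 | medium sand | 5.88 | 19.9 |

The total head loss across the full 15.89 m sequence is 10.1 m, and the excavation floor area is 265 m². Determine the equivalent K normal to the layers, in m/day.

0.0370

Flow is perpendicular to layering, so the layers act in series and the equivalent K is the thickness-weighted harmonic mean.
Total thickness L = 7.25 + 2.76 + 5.88 = 15.89 m.
Σ(b_i/K_i) = 7.25/0.0169 + 2.76/115 + 5.88/19.9 = 429.3 d.
K_eq = L / Σ(b_i/K_i) = 15.89 / 429.3 = 0.03701 m/day.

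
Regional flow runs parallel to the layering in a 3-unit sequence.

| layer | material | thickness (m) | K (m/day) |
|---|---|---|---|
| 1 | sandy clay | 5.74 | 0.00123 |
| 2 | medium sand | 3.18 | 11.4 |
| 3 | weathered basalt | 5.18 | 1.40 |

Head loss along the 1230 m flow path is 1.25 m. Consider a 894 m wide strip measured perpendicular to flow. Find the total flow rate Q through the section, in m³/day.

Flow is parallel to layering, so each bed carries its own Darcy discharge and the transmissivities add.
Σ(K_i·b_i) = 0.00123×5.74 + 11.4×3.18 + 1.40×5.18 = 43.51 m²/day.
Hydraulic gradient i = Δh / L = 1.25 / 1230 = 0.001016.
Q = Σ(K_i·b_i) · W · i = 43.51 × 894 × 0.001016 = 39.53 m³/day.

39.5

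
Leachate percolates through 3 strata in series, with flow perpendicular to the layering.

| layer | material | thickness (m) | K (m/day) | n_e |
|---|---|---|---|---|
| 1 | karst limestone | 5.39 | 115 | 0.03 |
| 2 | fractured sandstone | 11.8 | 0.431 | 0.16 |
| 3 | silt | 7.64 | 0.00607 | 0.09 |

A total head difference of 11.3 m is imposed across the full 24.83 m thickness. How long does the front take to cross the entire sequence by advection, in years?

With flow normal to the layers, continuity requires the same specific discharge q through every layer.
Σ(b_i/K_i) = 5.39/115 + 11.8/0.431 + 7.64/0.00607 = 1286 d.
q = Δh / Σ(b_i/K_i) = 11.3 / 1286 = 0.008786 m/day.
In each layer the seepage velocity is v_i = q/n_i, so the layer transit time is t_i = b_i·n_i / q:
  layer 1 (karst limestone): t_1 = 5.39 × 0.03 / 0.008786 = 18.40 d
  layer 2 (fractured sandstone): t_2 = 11.8 × 0.16 / 0.008786 = 214.9 d
  layer 3 (silt): t_3 = 7.64 × 0.09 / 0.008786 = 78.26 d
Total t = Σ t_i = 311.5 days = 0.8529 years.

0.853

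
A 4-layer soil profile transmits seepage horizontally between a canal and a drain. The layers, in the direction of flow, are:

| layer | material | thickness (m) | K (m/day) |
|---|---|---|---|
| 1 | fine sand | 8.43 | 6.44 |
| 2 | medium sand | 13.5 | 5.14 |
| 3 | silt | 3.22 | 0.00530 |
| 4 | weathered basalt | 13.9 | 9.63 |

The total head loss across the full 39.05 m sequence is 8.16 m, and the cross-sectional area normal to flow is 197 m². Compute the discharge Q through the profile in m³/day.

2.62

Flow is perpendicular to layering, so the layers act in series and the equivalent K is the thickness-weighted harmonic mean.
Total thickness L = 8.43 + 13.5 + 3.22 + 13.9 = 39.05 m.
Σ(b_i/K_i) = 8.43/6.44 + 13.5/5.14 + 3.22/0.00530 + 13.9/9.63 = 612.9 d.
K_eq = L / Σ(b_i/K_i) = 39.05 / 612.9 = 0.06371 m/day.
Q = K_eq · A · (Δh/L) = 0.06371 × 197 × (8.16/39.05) = 2.623 m³/day.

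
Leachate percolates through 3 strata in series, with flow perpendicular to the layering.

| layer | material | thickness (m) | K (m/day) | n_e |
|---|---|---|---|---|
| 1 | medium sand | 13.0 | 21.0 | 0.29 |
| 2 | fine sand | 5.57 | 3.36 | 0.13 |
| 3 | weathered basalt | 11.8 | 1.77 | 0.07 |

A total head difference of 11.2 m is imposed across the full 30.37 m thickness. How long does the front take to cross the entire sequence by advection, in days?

With flow normal to the layers, continuity requires the same specific discharge q through every layer.
Σ(b_i/K_i) = 13.0/21.0 + 5.57/3.36 + 11.8/1.77 = 8.943 d.
q = Δh / Σ(b_i/K_i) = 11.2 / 8.943 = 1.252 m/day.
In each layer the seepage velocity is v_i = q/n_i, so the layer transit time is t_i = b_i·n_i / q:
  layer 1 (medium sand): t_1 = 13.0 × 0.29 / 1.252 = 3.010 d
  layer 2 (fine sand): t_2 = 5.57 × 0.13 / 1.252 = 0.5782 d
  layer 3 (weathered basalt): t_3 = 11.8 × 0.07 / 1.252 = 0.6596 d
Total t = Σ t_i = 4.248 days.

4.25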